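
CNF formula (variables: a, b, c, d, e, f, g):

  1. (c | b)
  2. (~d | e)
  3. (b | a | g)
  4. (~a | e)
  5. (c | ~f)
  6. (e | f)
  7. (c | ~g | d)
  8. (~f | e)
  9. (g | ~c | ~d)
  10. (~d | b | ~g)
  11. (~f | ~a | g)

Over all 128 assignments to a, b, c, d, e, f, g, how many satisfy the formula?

Split on g, then c.
  g=1, c=1: a, f free; 3 ways for (b,d,e) × 2^2 = 12.
  g=1, c=0: remaining (a,b,d,e,f) ∈ {(0,1,1,1,0); (1,1,1,1,0)} — 2.
  g=0, c=1: remaining (a,b,d,e,f) ∈ {(0,1,0,1,0); (0,1,0,1,1); (1,0,0,1,0); (1,1,0,1,0)} — 4.
  g=0, c=0: remaining (a,b,d,e,f) ∈ {(0,1,0,1,0); (0,1,1,1,0); (1,1,0,1,0); (1,1,1,1,0)} — 4.
Total: 12 + 2 + 4 + 4 = 22.

22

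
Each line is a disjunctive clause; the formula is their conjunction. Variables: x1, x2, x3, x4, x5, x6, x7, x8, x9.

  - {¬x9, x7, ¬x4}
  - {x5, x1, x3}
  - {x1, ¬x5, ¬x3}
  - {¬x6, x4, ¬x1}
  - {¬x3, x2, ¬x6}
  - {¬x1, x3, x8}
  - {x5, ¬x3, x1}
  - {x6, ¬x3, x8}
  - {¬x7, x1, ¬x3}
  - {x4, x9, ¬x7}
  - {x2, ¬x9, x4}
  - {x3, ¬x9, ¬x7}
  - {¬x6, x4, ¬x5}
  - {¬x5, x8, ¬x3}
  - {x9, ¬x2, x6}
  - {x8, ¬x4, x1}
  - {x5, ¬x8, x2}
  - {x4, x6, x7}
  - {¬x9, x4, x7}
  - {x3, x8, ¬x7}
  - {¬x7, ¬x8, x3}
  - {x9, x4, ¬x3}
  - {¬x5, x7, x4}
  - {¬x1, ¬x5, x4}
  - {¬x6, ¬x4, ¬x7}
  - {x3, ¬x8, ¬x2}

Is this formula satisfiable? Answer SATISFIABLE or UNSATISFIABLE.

Try x1 = True.
Try x2 = True.
The remaining clauses are satisfied by x3 = True, x4 = True, x5 = False, x6 = True, x7 = False, x8 = False, x9 = False.
So x1 = 1, x2 = 1, x3 = 1, x4 = 1, x5 = 0, x6 = 1, x7 = 0, x8 = 0, x9 = 0 is a satisfying assignment.

SATISFIABLE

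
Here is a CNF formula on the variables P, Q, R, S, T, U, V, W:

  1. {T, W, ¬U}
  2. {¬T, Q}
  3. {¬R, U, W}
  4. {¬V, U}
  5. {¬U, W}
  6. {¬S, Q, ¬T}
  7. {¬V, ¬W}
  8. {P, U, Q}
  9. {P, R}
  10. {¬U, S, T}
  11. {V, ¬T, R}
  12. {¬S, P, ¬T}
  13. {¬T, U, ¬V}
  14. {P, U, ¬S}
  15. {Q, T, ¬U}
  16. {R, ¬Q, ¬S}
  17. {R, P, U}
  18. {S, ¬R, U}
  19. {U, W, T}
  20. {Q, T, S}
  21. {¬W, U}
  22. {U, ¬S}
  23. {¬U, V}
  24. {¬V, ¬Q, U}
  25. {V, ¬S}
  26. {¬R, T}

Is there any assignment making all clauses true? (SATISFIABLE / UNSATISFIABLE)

UNSATISFIABLE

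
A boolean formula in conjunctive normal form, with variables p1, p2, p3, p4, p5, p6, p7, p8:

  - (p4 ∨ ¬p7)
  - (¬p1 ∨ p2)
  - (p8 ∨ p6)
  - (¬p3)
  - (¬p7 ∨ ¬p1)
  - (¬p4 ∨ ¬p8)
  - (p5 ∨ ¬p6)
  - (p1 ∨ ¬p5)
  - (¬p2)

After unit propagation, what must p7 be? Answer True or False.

False

(¬p3) stands alone — p3 = False.
(¬p2) stands alone — p2 = False.
From (p2 ∨ ¬p1) and p2 = False: p1 = False.
(p1 ∨ ¬p5) with p1 = False leaves only ¬p5, so p5 = False.
(¬p6 ∨ p5): since p5 = False, the clause reduces to (¬p6). p6 = False.
(p8 ∨ p6) with p6 = False leaves only p8, so p8 = True.
In (¬p4 ∨ ¬p8), ¬p8 is now false; ¬p4 must hold, so p4 = False.
(p4 ∨ ¬p7) with p4 = False leaves only ¬p7, so p7 = False.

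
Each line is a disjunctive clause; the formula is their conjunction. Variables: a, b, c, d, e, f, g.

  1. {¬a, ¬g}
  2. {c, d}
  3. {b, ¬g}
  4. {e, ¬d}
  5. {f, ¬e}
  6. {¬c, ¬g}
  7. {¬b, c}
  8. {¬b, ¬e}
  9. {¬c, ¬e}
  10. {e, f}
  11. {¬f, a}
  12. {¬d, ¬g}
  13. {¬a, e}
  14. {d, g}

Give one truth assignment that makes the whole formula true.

Branch on a: take a = True.
  then g is forced to False.
  then e is forced to True.
  then f is forced to True.
  then b is forced to False.
  then c is forced to False.
  then d is forced to True.
Every clause has at least one true literal under this assignment.

a = True  b = False  c = False  d = True  e = True  f = True  g = False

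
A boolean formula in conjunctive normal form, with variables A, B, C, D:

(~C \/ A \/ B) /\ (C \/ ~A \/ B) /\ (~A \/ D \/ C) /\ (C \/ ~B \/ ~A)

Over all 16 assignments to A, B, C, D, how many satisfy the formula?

10

Split on A, then C.
  A=T, C=T: remaining (B,D) ∈ {(F,F); (F,T); (T,F); (T,T)} — 4.
  A=T, C=F: a clause becomes empty — 0.
  A=F, C=T: remaining (B,D) ∈ {(T,F); (T,T)} — 2.
  A=F, C=F: remaining (B,D) ∈ {(F,F); (F,T); (T,F); (T,T)} — 4.
Total: 4 + 0 + 2 + 4 = 10.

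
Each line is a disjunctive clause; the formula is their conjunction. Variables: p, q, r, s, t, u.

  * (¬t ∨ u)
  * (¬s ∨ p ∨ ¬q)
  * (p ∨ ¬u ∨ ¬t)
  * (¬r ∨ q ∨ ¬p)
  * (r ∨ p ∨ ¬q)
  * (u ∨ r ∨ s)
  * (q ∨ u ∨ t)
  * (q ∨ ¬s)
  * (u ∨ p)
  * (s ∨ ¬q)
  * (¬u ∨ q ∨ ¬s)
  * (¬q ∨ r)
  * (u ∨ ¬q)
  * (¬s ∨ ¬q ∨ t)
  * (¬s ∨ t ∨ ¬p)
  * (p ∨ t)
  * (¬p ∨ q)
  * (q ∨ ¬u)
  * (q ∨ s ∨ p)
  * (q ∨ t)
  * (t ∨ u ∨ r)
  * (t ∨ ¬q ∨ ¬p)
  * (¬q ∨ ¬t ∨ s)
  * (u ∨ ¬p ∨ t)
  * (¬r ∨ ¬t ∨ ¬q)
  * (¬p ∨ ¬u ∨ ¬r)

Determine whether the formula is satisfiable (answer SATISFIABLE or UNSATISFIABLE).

UNSATISFIABLE

q = True:
  propagation gives s=True, p=True, r=True, u=True; an empty clause results — contradiction.
q = False:
  propagation gives s=False, p=False; an empty clause results — contradiction.
Every branch closes, so no satisfying assignment exists.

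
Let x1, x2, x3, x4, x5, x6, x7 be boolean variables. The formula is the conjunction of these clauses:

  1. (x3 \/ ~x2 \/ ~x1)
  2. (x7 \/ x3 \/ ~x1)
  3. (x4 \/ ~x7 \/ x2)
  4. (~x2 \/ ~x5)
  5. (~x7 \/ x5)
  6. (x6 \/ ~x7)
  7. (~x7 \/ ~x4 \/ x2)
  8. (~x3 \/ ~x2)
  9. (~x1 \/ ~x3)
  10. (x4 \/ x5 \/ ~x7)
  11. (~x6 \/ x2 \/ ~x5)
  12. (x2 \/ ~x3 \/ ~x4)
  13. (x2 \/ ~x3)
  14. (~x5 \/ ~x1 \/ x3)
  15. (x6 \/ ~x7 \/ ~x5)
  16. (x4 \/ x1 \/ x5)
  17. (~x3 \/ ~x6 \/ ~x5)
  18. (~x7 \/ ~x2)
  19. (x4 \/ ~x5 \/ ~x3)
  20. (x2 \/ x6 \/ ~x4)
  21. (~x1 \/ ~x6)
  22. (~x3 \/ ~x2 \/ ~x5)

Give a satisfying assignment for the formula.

Branch on x1: take x1 = False.
Set x2 = True and propagate.
  then x5 is forced to False.
  then x7 is forced to False.
  then x3 is forced to False.
  then x4 is forced to True.
x6 is now unconstrained; take x6 = False.
Every clause has at least one true literal under this assignment.

x1=False, x2=True, x3=False, x4=True, x5=False, x6=False, x7=False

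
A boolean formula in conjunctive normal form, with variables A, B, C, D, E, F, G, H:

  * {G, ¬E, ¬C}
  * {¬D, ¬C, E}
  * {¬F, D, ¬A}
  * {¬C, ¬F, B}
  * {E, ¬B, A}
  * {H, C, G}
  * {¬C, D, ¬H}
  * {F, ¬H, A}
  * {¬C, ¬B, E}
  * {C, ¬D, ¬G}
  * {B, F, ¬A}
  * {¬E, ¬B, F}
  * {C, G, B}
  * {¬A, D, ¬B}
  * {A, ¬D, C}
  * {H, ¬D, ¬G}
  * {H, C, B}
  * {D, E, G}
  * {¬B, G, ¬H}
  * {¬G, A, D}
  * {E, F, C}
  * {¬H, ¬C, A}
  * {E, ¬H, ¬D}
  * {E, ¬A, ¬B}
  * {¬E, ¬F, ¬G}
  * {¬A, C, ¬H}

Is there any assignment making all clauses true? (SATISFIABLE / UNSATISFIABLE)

C = True:
  E = True:
    propagation gives G=True, F=False, B=False, A=False; an empty clause results — contradiction.
  E = False:
    propagation gives D=False, H=False, B=False, F=False; an empty clause results — contradiction.
C = False:
  A = True:
    propagation gives H=False, G=True, D=False, F=False; an empty clause results — contradiction.
  A = False:
    propagation gives D=False, G=False, H=True, F=True; an empty clause results — contradiction.
Every branch closes, so no satisfying assignment exists.

UNSATISFIABLE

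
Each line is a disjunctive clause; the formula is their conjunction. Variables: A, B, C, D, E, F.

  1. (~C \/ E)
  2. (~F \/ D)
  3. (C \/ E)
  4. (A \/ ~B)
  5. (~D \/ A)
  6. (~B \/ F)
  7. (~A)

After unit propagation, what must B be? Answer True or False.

False

Unit clause (~A) sets A = False.
(~B \/ A): since A = False, the clause reduces to (~B). B = False.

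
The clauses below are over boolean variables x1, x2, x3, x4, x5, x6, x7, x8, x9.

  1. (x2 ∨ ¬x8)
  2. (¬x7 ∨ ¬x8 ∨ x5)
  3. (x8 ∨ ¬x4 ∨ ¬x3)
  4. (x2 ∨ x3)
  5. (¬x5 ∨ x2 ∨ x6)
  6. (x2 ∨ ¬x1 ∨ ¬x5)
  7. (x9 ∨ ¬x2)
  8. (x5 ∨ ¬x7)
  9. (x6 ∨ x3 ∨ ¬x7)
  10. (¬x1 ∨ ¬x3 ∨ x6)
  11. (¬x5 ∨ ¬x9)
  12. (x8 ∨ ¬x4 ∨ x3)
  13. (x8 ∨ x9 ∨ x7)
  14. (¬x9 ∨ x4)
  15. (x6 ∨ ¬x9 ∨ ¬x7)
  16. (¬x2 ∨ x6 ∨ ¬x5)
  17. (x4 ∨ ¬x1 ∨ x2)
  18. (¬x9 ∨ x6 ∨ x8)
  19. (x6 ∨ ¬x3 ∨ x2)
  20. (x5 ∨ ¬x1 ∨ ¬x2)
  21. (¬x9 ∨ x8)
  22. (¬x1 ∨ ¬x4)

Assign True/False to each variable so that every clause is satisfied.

Pure literal: x1 appears only negated; assign x1 = False.
Pure literal: x6 appears only positively; assign x6 = True.
Try x2 = False.
  then x8 is forced to False.
  then x3 is forced to True.
  then x4 is forced to False.
  then x9 is forced to False.
  then x7 is forced to True.
  then x5 is forced to True.
Every clause has at least one true literal under this assignment.

x1 = False, x2 = False, x3 = True, x4 = False, x5 = True, x6 = True, x7 = True, x8 = False, x9 = False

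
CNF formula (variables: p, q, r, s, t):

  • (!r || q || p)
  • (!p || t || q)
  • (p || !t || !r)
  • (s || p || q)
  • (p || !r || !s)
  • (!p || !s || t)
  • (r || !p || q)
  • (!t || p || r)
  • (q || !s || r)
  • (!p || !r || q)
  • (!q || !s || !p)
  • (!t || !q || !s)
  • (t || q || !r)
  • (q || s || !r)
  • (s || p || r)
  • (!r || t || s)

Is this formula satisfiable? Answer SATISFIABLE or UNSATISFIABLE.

SATISFIABLE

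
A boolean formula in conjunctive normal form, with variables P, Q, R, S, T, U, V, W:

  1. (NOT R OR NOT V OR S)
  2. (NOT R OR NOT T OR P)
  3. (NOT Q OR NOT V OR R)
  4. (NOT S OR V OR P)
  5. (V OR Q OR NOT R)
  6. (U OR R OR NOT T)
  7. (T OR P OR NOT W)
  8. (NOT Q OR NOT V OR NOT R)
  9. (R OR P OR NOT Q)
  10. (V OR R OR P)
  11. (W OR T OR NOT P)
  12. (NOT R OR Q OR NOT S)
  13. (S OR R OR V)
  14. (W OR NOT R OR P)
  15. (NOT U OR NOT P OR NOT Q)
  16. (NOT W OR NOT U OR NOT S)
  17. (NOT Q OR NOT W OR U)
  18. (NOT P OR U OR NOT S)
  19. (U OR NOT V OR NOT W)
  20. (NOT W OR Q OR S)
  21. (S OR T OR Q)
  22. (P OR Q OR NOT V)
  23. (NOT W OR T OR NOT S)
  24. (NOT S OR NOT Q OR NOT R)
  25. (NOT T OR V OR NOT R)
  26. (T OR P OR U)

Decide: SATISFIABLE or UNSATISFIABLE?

Try P = True.
For the remaining variables, Q = False, R = False, S = False, T = True, U = True, V = True, W = False works.
Every clause has at least one true literal under this assignment.
So P = 1, Q = 0, R = 0, S = 0, T = 1, U = 1, V = 1, W = 0 is a satisfying assignment.

SATISFIABLE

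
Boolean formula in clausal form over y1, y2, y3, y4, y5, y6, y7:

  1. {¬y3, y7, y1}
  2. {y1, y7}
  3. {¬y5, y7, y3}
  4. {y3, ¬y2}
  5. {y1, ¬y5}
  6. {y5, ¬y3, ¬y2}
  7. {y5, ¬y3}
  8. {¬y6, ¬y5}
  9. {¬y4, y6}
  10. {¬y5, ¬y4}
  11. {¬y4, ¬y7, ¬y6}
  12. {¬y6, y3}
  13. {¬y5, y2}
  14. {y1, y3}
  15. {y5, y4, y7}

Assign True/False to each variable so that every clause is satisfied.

y1 = True, y2 = False, y3 = False, y4 = False, y5 = False, y6 = False, y7 = True

Check each clause:
  1. {¬y3, y1, y7} — y1 is true.
  2. {y1, y7} — y1 is true.
  3. {y3, y7, ¬y5} — y7 is true.
  4. {¬y2, y3} — ¬y2 is true.
  5. {y1, ¬y5} — y1 is true.
  6. {¬y3, ¬y2, y5} — ¬y3 is true.
  7. {y5, ¬y3} — ¬y3 is true.
  8. {¬y6, ¬y5} — ¬y6 is true.
  9. {¬y4, y6} — ¬y4 is true.
  10. {¬y4, ¬y5} — ¬y5 is true.
  11. {¬y7, ¬y4, ¬y6} — ¬y6 is true.
  12. {y3, ¬y6} — ¬y6 is true.
  13. {¬y5, y2} — ¬y5 is true.
  14. {y3, y1} — y1 is true.
  15. {y7, y5, y4} — y7 is true.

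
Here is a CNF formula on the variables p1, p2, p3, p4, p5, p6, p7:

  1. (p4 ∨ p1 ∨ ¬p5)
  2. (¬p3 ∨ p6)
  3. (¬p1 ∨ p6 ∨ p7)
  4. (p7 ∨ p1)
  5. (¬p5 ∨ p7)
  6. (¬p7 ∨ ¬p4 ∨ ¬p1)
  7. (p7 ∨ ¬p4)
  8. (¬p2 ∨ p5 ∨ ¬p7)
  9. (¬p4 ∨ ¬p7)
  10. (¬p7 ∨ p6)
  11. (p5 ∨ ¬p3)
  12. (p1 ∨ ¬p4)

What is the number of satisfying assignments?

The models are:
  p1=0 p2=0 p3=0 p4=0 p5=0 p6=1 p7=1
  p1=1 p2=0 p3=0 p4=0 p5=0 p6=1 p7=0
  p1=1 p2=0 p3=0 p4=0 p5=0 p6=1 p7=1
  p1=1 p2=0 p3=0 p4=0 p5=1 p6=1 p7=1
  p1=1 p2=0 p3=1 p4=0 p5=1 p6=1 p7=1
  p1=1 p2=1 p3=0 p4=0 p5=0 p6=1 p7=0
  p1=1 p2=1 p3=0 p4=0 p5=1 p6=1 p7=1
  p1=1 p2=1 p3=1 p4=0 p5=1 p6=1 p7=1
That's 8 in total.

8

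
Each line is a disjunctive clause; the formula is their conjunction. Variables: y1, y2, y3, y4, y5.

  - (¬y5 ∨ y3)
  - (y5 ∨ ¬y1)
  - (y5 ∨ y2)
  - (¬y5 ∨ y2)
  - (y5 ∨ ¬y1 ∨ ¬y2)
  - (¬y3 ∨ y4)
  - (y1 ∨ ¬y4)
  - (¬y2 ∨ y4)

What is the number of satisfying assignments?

1

Satisfying assignments:
  y1=T y2=T y3=T y4=T y5=T
That's 1 in total.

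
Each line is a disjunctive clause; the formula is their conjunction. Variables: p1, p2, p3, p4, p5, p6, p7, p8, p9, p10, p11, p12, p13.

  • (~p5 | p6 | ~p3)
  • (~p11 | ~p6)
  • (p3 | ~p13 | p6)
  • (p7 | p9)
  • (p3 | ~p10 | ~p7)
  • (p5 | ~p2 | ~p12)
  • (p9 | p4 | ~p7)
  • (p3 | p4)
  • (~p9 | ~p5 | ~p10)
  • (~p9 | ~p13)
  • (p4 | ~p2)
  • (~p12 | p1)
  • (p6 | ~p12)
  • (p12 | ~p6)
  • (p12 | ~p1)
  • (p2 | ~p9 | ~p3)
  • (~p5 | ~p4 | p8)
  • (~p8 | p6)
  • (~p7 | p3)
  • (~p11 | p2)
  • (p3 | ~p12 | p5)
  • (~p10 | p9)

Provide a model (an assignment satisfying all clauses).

p1=F, p2=T, p3=T, p4=T, p5=F, p6=F, p7=T, p8=F, p9=T, p10=T, p11=F, p12=F, p13=F

p11 occurs only negated in the remaining clauses — set p11 = False.
Pure literal: p13 appears only negated; assign p13 = False.
Try p1 = False.
  then p12 is forced to False.
  then p6 is forced to False.
  then p8 is forced to False.
Branch on p2: take p2 = True.
  then p4 is forced to True.
  then p5 is forced to False.
The remaining clauses are satisfied by p3 = True, p7 = True, p9 = True, p10 = True.
Every clause has at least one true literal under this assignment.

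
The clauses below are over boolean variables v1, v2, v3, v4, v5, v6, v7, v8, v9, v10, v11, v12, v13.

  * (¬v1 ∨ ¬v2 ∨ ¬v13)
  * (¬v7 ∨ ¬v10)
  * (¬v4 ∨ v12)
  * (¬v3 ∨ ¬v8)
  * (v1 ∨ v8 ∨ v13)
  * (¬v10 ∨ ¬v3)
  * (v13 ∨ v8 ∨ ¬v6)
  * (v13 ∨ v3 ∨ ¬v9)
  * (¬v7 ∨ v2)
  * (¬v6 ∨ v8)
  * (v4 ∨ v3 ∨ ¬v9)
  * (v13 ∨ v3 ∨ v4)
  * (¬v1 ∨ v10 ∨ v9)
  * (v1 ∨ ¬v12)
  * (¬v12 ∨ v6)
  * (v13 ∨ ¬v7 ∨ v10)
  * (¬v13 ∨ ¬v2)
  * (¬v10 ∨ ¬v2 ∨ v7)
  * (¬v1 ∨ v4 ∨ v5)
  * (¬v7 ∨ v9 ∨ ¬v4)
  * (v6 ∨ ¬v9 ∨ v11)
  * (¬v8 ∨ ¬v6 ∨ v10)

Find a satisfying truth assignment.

v1=F, v2=F, v3=F, v4=F, v5=F, v6=F, v7=F, v8=F, v9=F, v10=T, v11=T, v12=F, v13=T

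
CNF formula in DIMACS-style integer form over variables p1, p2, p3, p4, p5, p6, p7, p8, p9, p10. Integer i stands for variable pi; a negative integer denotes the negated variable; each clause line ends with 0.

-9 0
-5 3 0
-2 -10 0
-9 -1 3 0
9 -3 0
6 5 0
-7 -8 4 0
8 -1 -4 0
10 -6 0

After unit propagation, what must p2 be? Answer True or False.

False

(~p9) is a unit clause: p9 = False.
In (~p3 \/ p9), p9 is now false; ~p3 must hold, so p3 = False.
From (~p5 \/ p3) and p3 = False: p5 = False.
From (p6 \/ p5) and p5 = False: p6 = True.
(~p6 \/ p10) with p6 = True leaves only p10, so p10 = True.
From (~p10 \/ ~p2) and p10 = True: p2 = False.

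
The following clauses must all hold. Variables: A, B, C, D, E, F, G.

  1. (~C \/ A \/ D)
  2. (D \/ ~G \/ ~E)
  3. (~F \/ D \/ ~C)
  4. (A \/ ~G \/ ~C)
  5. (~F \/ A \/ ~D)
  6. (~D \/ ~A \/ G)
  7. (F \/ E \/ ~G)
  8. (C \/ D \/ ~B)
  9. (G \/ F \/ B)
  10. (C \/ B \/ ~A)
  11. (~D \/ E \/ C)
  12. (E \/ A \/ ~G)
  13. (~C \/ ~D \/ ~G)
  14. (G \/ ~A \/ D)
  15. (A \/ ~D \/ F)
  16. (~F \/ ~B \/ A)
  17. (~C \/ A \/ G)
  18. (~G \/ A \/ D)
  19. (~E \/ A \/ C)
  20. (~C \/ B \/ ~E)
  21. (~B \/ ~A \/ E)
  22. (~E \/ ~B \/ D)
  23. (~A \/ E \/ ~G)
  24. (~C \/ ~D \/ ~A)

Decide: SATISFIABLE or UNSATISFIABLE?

SATISFIABLE

Branch on A: take A = True.
Branch on B: take B = True.
  then E is forced to True.
  then D is forced to True.
  then G is forced to True.
  then C is forced to False.
F is now unconstrained; take F = True.
So A = 1, B = 1, C = 0, D = 1, E = 1, F = 1, G = 1 is a satisfying assignment.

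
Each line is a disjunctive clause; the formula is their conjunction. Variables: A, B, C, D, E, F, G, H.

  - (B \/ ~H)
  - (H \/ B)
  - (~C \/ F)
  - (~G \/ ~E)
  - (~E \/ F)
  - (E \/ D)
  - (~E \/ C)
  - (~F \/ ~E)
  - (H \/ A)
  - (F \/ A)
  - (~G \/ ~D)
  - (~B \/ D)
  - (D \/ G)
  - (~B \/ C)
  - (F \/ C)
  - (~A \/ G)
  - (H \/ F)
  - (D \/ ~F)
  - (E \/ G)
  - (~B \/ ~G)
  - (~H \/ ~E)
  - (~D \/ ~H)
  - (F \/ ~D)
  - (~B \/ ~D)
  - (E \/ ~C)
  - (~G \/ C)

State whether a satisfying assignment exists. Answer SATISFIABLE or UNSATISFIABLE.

UNSATISFIABLE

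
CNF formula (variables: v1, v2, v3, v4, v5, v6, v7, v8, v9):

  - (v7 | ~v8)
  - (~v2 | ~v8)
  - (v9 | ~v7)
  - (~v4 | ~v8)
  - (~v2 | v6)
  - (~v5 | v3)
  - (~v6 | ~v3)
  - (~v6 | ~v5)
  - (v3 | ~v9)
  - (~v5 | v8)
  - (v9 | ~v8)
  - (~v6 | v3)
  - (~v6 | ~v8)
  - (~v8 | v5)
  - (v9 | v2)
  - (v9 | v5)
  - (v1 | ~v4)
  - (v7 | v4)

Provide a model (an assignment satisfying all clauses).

v1=True, v2=False, v3=True, v4=False, v5=True, v6=False, v7=True, v8=True, v9=True

Check each clause:
  1. (~v8 | v7) — v7 is true.
  2. (~v8 | ~v2) — ~v2 is true.
  3. (~v7 | v9) — v9 is true.
  4. (~v4 | ~v8) — ~v4 is true.
  5. (~v2 | v6) — ~v2 is true.
  6. (v3 | ~v5) — v3 is true.
  7. (~v3 | ~v6) — ~v6 is true.
  8. (~v5 | ~v6) — ~v6 is true.
  9. (v3 | ~v9) — v3 is true.
  10. (~v5 | v8) — v8 is true.
  11. (v9 | ~v8) — v9 is true.
  12. (v3 | ~v6) — ~v6 is true.
  13. (~v6 | ~v8) — ~v6 is true.
  14. (~v8 | v5) — v5 is true.
  15. (v2 | v9) — v9 is true.
  16. (v5 | v9) — v9 is true.
  17. (v1 | ~v4) — v1 is true.
  18. (v7 | v4) — v7 is true.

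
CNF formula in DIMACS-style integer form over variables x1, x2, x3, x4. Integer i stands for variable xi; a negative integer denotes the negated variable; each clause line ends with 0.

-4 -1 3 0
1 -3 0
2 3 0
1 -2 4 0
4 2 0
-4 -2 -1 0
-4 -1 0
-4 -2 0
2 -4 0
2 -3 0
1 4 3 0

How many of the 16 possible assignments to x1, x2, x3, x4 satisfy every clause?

The models are:
  x1=T x2=T x3=F x4=F
  x1=T x2=T x3=T x4=F
Count: 2.

2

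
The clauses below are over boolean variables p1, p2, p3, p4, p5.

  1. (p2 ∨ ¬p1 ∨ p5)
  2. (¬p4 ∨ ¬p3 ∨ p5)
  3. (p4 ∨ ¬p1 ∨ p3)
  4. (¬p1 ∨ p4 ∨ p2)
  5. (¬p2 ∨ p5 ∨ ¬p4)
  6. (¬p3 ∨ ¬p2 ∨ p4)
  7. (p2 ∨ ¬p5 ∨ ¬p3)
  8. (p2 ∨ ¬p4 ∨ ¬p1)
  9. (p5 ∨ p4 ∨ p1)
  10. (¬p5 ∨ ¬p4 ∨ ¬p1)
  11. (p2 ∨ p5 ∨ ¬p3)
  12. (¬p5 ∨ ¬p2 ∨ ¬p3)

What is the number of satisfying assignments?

5

Satisfying assignments:
  p1=0 p2=0 p3=0 p4=0 p5=1
  p1=0 p2=0 p3=0 p4=1 p5=0
  p1=0 p2=0 p3=0 p4=1 p5=1
  p1=0 p2=1 p3=0 p4=0 p5=1
  p1=0 p2=1 p3=0 p4=1 p5=1
Count: 5.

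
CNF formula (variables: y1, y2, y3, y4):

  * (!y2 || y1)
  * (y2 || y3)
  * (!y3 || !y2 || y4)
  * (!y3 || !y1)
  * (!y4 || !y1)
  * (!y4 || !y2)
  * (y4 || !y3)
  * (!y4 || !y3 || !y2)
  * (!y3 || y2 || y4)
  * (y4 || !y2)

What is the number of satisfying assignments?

1

The models are:
  y1=0 y2=0 y3=1 y4=1
That's 1 in total.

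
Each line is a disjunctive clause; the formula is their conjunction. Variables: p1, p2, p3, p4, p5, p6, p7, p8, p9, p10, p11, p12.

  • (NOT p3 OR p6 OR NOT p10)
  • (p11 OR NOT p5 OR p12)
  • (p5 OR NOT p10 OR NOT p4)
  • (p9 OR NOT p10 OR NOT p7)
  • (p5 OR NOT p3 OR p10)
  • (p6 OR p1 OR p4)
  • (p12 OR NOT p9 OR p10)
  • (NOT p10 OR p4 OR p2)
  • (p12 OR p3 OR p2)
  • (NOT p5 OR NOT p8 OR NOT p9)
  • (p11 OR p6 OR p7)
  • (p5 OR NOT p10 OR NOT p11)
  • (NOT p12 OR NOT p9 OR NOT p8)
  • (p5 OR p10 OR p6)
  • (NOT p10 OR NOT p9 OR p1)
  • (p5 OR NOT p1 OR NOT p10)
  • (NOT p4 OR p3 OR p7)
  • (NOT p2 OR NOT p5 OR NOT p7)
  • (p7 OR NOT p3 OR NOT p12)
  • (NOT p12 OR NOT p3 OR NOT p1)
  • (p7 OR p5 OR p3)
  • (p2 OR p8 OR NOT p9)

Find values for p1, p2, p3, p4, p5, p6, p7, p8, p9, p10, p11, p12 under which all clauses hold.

p1 = 0, p2 = 0, p3 = 1, p4 = 1, p5 = 1, p6 = 1, p7 = 0, p8 = 1, p9 = 0, p10 = 0, p11 = 1, p12 = 0

Pure literal: p6 appears only positively; assign p6 = True.
Set p1 = False and propagate.
Try p2 = False.
The remaining clauses are satisfied by p3 = True, p4 = True, p5 = True, p7 = False, p8 = True, p9 = False, p10 = False, p11 = True, p12 = False.
Check each clause:
  1. (p6 OR NOT p3 OR NOT p10) — NOT p10 is true.
  2. (p12 OR p11 OR NOT p5) — p11 is true.
  3. (p5 OR NOT p4 OR NOT p10) — p5 is true.
  4. (NOT p7 OR p9 OR NOT p10) — NOT p7 is true.
  5. (p10 OR p5 OR NOT p3) — p5 is true.
  6. (p6 OR p1 OR p4) — p4 is true.
  7. (NOT p9 OR p10 OR p12) — NOT p9 is true.
  8. (p4 OR p2 OR NOT p10) — p4 is true.
  9. (p2 OR p12 OR p3) — p3 is true.
  10. (NOT p5 OR NOT p9 OR NOT p8) — NOT p9 is true.
  11. (p7 OR p6 OR p11) — p11 is true.
  12. (NOT p10 OR p5 OR NOT p11) — p5 is true.
  13. (NOT p12 OR NOT p8 OR NOT p9) — NOT p12 is true.
  14. (p5 OR p6 OR p10) — p5 is true.
  15. (p1 OR NOT p9 OR NOT p10) — NOT p10 is true.
  16. (NOT p10 OR p5 OR NOT p1) — p5 is true.
  17. (NOT p4 OR p7 OR p3) — p3 is true.
  18. (NOT p5 OR NOT p2 OR NOT p7) — NOT p7 is true.
  19. (p7 OR NOT p12 OR NOT p3) — NOT p12 is true.
  20. (NOT p3 OR NOT p12 OR NOT p1) — NOT p12 is true.
  21. (p3 OR p5 OR p7) — p3 is true.
  22. (p8 OR NOT p9 OR p2) — p8 is true.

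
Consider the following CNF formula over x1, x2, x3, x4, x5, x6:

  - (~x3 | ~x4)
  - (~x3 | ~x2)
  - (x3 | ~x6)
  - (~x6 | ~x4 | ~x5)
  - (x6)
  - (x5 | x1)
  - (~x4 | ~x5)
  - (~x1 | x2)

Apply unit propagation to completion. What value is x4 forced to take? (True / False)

False

Unit clause (x6) sets x6 = True.
In (~x6 | x3), ~x6 is now false; x3 must hold, so x3 = True.
(~x3 | ~x4): since x3 = True, the clause reduces to (~x4). x4 = False.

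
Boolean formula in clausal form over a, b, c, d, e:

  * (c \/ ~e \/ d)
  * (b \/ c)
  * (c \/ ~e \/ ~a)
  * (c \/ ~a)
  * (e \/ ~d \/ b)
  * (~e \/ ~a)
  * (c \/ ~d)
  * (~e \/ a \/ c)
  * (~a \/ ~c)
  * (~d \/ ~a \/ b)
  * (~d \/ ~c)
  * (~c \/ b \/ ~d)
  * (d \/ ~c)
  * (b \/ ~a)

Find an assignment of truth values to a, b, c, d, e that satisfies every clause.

a = False, b = True, c = False, d = False, e = False

Pure literal: b appears only positively; assign b = True.
Set a = False and propagate.
The remaining clauses are satisfied by c = False, d = False, e = False.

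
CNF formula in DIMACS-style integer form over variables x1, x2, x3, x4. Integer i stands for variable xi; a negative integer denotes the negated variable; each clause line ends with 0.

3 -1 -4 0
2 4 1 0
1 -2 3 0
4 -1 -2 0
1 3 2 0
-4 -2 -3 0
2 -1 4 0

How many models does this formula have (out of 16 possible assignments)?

3

Satisfying assignments:
  x1=0 x2=0 x3=1 x4=1
  x1=0 x2=1 x3=1 x4=0
  x1=1 x2=0 x3=1 x4=1
Count: 3.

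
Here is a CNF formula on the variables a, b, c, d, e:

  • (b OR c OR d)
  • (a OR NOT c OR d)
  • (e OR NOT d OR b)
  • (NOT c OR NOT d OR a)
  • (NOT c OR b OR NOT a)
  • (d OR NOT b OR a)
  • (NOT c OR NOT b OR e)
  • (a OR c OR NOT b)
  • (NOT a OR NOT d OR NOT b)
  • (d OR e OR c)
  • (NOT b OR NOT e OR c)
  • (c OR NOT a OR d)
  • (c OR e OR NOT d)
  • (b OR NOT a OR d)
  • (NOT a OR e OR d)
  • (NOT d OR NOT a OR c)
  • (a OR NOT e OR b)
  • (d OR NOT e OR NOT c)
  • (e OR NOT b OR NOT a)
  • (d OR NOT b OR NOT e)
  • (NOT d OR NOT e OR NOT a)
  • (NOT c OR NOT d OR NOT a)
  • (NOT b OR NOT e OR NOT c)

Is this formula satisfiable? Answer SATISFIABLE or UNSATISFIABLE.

UNSATISFIABLE

d = True:
  a = True:
    propagation gives b=False, e=True; an empty clause results — contradiction.
  a = False:
    propagation gives c=False, b=False, e=True; an empty clause results — contradiction.
d = False:
  b = True:
    propagation gives a=True, c=True, e=True; an empty clause results — contradiction.
  b = False:
    propagation gives c=True, a=True; an empty clause results — contradiction.
Every branch closes, so no satisfying assignment exists.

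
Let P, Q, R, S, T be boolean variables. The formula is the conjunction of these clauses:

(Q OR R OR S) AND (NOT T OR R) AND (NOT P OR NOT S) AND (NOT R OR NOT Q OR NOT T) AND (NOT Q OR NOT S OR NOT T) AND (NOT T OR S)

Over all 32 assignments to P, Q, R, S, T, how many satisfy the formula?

Split on S, then T.
  S=T, T=T: remaining (P,Q,R) ∈ {(F,F,T)} — 1.
  S=T, T=F: remaining (P,Q,R) ∈ {(F,F,F); (F,F,T); (F,T,F); (F,T,T)} — 4.
  S=F, T=T: a clause becomes empty — 0.
  S=F, T=F: P free; 3 ways for (Q,R) × 2^1 = 6.
Total: 1 + 4 + 0 + 6 = 11.

11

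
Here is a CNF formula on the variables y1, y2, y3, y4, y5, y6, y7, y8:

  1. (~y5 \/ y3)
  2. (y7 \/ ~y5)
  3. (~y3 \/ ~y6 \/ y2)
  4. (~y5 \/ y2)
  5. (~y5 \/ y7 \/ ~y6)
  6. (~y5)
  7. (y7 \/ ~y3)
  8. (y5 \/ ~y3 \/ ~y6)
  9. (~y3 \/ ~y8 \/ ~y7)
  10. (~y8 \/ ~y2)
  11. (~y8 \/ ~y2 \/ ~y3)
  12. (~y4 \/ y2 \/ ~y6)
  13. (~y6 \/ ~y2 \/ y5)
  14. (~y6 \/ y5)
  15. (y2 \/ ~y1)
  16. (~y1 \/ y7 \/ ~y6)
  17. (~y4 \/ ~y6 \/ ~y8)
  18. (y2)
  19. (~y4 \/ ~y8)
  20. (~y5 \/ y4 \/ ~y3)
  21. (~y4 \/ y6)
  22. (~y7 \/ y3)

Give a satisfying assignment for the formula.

Unit propagation: (~y5) forces y5 = False.
(~y6) is a unit clause, so y6 = False.
The clause (y2) is unit: y2 must be True.
Unit propagation: (~y8) forces y8 = False.
The clause (~y4) is unit: y4 must be False.
Set y3 = False and propagate.
  then y7 is forced to False.
y1 is now unconstrained; take y1 = False.
Check each clause:
  1. (~y5 \/ y3) — ~y5 is true.
  2. (y7 \/ ~y5) — ~y5 is true.
  3. (y2 \/ ~y6 \/ ~y3) — y2 is true.
  4. (~y5 \/ y2) — y2 is true.
  5. (~y6 \/ y7 \/ ~y5) — ~y6 is true.
  6. (~y5) — ~y5 is true.
  7. (~y3 \/ y7) — ~y3 is true.
  8. (~y6 \/ y5 \/ ~y3) — ~y3 is true.
  9. (~y8 \/ ~y7 \/ ~y3) — ~y8 is true.
  10. (~y2 \/ ~y8) — ~y8 is true.
  11. (~y8 \/ ~y2 \/ ~y3) — ~y8 is true.
  12. (y2 \/ ~y6 \/ ~y4) — y2 is true.
  13. (y5 \/ ~y2 \/ ~y6) — ~y6 is true.
  14. (~y6 \/ y5) — ~y6 is true.
  15. (~y1 \/ y2) — y2 is true.
  16. (~y1 \/ y7 \/ ~y6) — ~y6 is true.
  17. (~y8 \/ ~y4 \/ ~y6) — ~y8 is true.
  18. (y2) — y2 is true.
  19. (~y4 \/ ~y8) — ~y8 is true.
  20. (~y5 \/ ~y3 \/ y4) — ~y5 is true.
  21. (~y4 \/ y6) — ~y4 is true.
  22. (~y7 \/ y3) — ~y7 is true.

y1 = 0  y2 = 1  y3 = 0  y4 = 0  y5 = 0  y6 = 0  y7 = 0  y8 = 0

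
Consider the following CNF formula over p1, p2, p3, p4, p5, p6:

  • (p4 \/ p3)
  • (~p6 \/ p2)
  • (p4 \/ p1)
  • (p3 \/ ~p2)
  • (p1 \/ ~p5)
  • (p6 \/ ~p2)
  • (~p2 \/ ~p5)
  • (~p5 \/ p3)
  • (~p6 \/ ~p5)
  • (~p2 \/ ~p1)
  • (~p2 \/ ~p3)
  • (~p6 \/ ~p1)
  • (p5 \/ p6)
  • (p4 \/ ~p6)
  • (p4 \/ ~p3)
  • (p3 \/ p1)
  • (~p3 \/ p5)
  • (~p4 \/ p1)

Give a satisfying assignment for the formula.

p1 = T  p2 = F  p3 = T  p4 = T  p5 = T  p6 = F

Check each clause:
  1. (p3 \/ p4) — p3 is true.
  2. (p2 \/ ~p6) — ~p6 is true.
  3. (p4 \/ p1) — p1 is true.
  4. (p3 \/ ~p2) — p3 is true.
  5. (~p5 \/ p1) — p1 is true.
  6. (p6 \/ ~p2) — ~p2 is true.
  7. (~p5 \/ ~p2) — ~p2 is true.
  8. (~p5 \/ p3) — p3 is true.
  9. (~p5 \/ ~p6) — ~p6 is true.
  10. (~p1 \/ ~p2) — ~p2 is true.
  11. (~p2 \/ ~p3) — ~p2 is true.
  12. (~p1 \/ ~p6) — ~p6 is true.
  13. (p6 \/ p5) — p5 is true.
  14. (~p6 \/ p4) — ~p6 is true.
  15. (p4 \/ ~p3) — p4 is true.
  16. (p1 \/ p3) — p1 is true.
  17. (~p3 \/ p5) — p5 is true.
  18. (~p4 \/ p1) — p1 is true.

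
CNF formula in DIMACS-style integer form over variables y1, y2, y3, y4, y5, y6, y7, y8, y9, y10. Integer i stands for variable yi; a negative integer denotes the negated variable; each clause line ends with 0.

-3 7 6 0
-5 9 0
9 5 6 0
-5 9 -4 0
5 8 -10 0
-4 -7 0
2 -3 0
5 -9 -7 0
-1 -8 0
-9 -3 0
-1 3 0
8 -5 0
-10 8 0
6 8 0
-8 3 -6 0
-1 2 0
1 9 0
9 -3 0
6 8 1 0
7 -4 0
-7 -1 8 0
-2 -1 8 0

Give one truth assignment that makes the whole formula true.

y1=0  y2=0  y3=0  y4=0  y5=0  y6=0  y7=0  y8=1  y9=1  y10=1

Check each clause:
  1. (y6 ∨ y7 ∨ ¬y3) — ¬y3 is true.
  2. (¬y5 ∨ y9) — y9 is true.
  3. (y6 ∨ y5 ∨ y9) — y9 is true.
  4. (¬y5 ∨ ¬y4 ∨ y9) — y9 is true.
  5. (y5 ∨ ¬y10 ∨ y8) — y8 is true.
  6. (¬y7 ∨ ¬y4) — ¬y7 is true.
  7. (¬y3 ∨ y2) — ¬y3 is true.
  8. (¬y7 ∨ y5 ∨ ¬y9) — ¬y7 is true.
  9. (¬y8 ∨ ¬y1) — ¬y1 is true.
  10. (¬y9 ∨ ¬y3) — ¬y3 is true.
  11. (y3 ∨ ¬y1) — ¬y1 is true.
  12. (y8 ∨ ¬y5) — y8 is true.
  13. (¬y10 ∨ y8) — y8 is true.
  14. (y6 ∨ y8) — y8 is true.
  15. (¬y8 ∨ ¬y6 ∨ y3) — ¬y6 is true.
  16. (y2 ∨ ¬y1) — ¬y1 is true.
  17. (y9 ∨ y1) — y9 is true.
  18. (¬y3 ∨ y9) — y9 is true.
  19. (y8 ∨ y1 ∨ y6) — y8 is true.
  20. (¬y4 ∨ y7) — ¬y4 is true.
  21. (y8 ∨ ¬y1 ∨ ¬y7) — y8 is true.
  22. (y8 ∨ ¬y1 ∨ ¬y2) — y8 is true.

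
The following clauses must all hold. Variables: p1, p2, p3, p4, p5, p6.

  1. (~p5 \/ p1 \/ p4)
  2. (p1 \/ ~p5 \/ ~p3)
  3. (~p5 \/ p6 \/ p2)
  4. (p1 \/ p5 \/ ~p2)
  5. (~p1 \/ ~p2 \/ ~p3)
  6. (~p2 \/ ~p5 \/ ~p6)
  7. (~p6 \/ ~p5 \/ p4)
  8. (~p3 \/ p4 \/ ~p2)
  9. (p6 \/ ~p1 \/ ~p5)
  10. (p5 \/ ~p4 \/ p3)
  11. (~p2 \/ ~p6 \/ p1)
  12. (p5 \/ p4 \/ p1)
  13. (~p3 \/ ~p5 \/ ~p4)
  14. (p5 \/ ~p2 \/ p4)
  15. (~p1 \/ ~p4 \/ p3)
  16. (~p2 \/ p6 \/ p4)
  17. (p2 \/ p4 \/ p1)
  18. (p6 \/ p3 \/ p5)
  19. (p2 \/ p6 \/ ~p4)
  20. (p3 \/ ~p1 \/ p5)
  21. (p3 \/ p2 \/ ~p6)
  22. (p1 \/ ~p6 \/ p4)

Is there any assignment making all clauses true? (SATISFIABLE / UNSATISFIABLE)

Branch on p1: take p1 = True.
The remaining clauses are satisfied by p2 = False, p3 = True, p4 = True, p5 = False, p6 = True.
So p1=T, p2=F, p3=T, p4=T, p5=F, p6=T is a satisfying assignment.

SATISFIABLE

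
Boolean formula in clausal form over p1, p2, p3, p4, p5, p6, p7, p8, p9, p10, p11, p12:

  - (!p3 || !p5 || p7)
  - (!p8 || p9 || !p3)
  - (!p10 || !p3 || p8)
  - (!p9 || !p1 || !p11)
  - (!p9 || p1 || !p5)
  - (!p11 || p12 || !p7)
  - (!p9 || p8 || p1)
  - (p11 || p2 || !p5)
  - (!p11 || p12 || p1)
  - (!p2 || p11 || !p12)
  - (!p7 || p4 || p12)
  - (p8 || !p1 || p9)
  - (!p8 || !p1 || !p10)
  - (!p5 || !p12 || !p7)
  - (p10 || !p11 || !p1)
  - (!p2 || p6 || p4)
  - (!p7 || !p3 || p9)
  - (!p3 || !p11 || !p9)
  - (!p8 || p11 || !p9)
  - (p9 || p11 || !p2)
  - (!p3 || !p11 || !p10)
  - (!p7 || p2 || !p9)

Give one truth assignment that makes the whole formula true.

p3 occurs only negated in the remaining clauses — set p3 = False.
p4 occurs only positively in the remaining clauses — set p4 = True.
Set p1 = False and propagate.
The remaining clauses are satisfied by p2 = True, p5 = False, p6 = True, p7 = True, p8 = False, p9 = False, p10 = False, p11 = True, p12 = True.

p1=F, p2=T, p3=F, p4=T, p5=F, p6=T, p7=T, p8=F, p9=F, p10=F, p11=T, p12=T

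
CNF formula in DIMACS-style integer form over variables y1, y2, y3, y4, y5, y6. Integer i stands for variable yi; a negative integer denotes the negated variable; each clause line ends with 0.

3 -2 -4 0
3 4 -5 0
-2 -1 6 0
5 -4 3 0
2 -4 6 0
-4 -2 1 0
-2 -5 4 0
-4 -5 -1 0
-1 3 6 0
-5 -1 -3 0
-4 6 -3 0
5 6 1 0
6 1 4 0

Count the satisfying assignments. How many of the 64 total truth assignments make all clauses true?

Split on y4, then y1.
  y4=1, y1=1: remaining (y2,y3,y5,y6) ∈ {(0,1,0,1); (1,1,0,1)} — 2.
  y4=1, y1=0: remaining (y2,y3,y5,y6) ∈ {(0,0,1,1); (0,1,0,1); (0,1,1,1)} — 3.
  y4=0, y1=1: 5 of the 16 assignments to (y2,y3,y5,y6) work.
  y4=0, y1=0: 5 of the 16 assignments to (y2,y3,y5,y6) work.
Total: 2 + 3 + 5 + 5 = 15.

15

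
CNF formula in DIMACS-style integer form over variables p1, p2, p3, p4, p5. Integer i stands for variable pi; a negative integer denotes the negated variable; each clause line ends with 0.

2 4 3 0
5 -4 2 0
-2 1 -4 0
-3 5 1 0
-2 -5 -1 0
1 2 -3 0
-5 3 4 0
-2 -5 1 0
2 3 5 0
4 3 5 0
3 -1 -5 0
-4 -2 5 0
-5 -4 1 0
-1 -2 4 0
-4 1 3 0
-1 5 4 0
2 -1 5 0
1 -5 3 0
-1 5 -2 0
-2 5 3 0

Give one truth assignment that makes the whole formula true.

Try p1 = True.
Try p2 = False.
  then p5 is forced to True.
  then p3 is forced to True.
p4 is now unconstrained; take p4 = True.

p1=True, p2=False, p3=True, p4=True, p5=True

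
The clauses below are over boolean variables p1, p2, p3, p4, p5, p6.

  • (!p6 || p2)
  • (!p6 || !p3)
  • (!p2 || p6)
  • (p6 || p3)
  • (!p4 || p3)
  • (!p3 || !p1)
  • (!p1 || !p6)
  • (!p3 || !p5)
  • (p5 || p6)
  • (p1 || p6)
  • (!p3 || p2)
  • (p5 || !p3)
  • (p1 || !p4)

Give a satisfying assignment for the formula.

p1=F, p2=T, p3=F, p4=F, p5=F, p6=T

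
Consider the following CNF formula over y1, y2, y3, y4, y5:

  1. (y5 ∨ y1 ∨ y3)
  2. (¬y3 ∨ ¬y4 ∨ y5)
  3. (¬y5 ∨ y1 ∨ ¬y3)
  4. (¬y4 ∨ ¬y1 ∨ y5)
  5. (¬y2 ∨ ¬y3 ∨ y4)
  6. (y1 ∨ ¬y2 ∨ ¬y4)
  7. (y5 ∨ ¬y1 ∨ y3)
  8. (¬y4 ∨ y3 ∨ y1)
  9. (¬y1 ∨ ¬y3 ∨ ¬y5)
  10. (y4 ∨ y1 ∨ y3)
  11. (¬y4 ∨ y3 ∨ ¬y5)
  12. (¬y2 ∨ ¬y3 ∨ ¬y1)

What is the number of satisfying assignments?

4

Satisfying assignments:
  y1=0 y2=0 y3=1 y4=0 y5=0
  y1=1 y2=0 y3=0 y4=0 y5=1
  y1=1 y2=0 y3=1 y4=0 y5=0
  y1=1 y2=1 y3=0 y4=0 y5=1
Count: 4.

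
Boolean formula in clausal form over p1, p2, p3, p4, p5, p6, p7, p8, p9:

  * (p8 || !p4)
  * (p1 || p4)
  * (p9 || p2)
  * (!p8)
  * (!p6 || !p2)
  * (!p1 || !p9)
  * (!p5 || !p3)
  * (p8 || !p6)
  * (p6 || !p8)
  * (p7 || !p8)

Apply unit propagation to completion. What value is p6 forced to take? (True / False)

False

(!p8) stands alone — p8 = False.
(!p4 || p8): since p8 = False, the clause reduces to (!p4). p4 = False.
(p4 || p1): since p4 = False, the clause reduces to (p1). p1 = True.
(!p9 || !p1) with p1 = True leaves only !p9, so p9 = False.
(p9 || p2): since p9 = False, the clause reduces to (p2). p2 = True.
(!p2 || !p6) with p2 = True leaves only !p6, so p6 = False.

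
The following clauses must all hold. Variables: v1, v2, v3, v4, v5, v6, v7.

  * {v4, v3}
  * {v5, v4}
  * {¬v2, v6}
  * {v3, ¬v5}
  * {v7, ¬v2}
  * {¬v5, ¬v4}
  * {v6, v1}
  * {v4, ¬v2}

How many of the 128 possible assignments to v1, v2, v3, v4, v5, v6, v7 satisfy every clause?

22

Case analysis on v4 and v2:
  v4=1, v2=1: remaining (v1,v3,v5,v6,v7) ∈ {(0,0,0,1,1); (0,1,0,1,1); (1,0,0,1,1); (1,1,0,1,1)} — 4.
  v4=1, v2=0: v3, v7 free; 3 ways for (v1,v5,v6) × 2^2 = 12.
  v4=0, v2=1: a clause becomes empty — 0.
  v4=0, v2=0: v7 free; 3 ways for (v1,v3,v5,v6) × 2^1 = 6.
Total: 4 + 12 + 0 + 6 = 22.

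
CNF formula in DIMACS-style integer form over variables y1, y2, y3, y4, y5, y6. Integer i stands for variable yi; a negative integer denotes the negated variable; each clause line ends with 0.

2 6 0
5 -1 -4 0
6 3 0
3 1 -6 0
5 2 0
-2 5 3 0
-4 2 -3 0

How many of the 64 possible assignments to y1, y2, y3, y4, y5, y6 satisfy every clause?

Split on y2, then y3.
  y2=T, y3=T: y6 free; 7 ways for (y1,y4,y5) × 2^1 = 14.
  y2=T, y3=F: remaining (y1,y4,y5,y6) ∈ {(T,F,T,T); (T,T,T,T)} — 2.
  y2=F, y3=T: remaining (y1,y4,y5,y6) ∈ {(F,F,T,T); (T,F,T,T)} — 2.
  y2=F, y3=F: remaining (y1,y4,y5,y6) ∈ {(T,F,T,T); (T,T,T,T)} — 2.
Total: 14 + 2 + 2 + 2 = 20.

20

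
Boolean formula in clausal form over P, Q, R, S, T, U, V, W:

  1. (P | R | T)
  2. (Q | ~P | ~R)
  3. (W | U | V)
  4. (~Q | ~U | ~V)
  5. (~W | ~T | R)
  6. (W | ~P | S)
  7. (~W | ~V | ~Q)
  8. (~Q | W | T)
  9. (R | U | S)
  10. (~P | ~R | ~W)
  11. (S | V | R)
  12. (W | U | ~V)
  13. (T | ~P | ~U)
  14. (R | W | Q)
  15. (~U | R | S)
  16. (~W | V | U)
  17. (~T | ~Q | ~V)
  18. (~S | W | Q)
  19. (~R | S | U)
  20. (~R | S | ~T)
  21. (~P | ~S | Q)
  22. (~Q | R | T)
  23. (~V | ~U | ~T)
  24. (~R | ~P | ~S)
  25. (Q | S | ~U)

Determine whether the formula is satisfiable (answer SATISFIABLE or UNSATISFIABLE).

SATISFIABLE

Try P = True.
Set Q = True and propagate.
Set R = False and propagate.
  then T is forced to True.
  then W is forced to False.
  then S is forced to True.
  then V is forced to False.
  then U is forced to True.
So P=True, Q=True, R=False, S=True, T=True, U=True, V=False, W=False is a satisfying assignment.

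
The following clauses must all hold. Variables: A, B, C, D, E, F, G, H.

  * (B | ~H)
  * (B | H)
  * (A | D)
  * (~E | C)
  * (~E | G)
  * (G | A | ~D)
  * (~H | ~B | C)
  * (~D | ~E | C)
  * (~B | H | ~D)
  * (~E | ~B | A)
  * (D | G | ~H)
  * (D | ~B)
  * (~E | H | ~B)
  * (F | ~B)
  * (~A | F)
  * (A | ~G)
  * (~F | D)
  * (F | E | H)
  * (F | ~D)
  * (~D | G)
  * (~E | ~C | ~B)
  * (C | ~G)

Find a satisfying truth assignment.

A=T, B=T, C=T, D=T, E=F, F=T, G=T, H=T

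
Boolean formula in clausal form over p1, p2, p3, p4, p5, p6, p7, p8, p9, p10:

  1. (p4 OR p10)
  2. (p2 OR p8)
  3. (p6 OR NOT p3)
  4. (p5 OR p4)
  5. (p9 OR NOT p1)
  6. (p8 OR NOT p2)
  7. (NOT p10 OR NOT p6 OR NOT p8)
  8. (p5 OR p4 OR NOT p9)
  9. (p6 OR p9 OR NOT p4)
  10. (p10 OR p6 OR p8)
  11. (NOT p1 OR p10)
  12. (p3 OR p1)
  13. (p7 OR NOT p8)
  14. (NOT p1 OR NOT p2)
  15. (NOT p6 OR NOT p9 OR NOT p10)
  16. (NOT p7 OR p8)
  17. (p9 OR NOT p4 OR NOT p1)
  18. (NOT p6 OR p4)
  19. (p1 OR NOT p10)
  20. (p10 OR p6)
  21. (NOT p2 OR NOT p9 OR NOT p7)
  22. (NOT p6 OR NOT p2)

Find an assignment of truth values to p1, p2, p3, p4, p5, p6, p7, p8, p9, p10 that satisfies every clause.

p1 = F, p2 = F, p3 = T, p4 = T, p5 = F, p6 = T, p7 = T, p8 = T, p9 = T, p10 = F

Set p1 = False and propagate.
  then p3 is forced to True.
  then p6 is forced to True.
  then p4 is forced to True.
  then p10 is forced to False.
  then p2 is forced to False.
  then p8 is forced to True.
  then p7 is forced to True.
p5, p9 are now unconstrained; take p5 = False, p9 = True.
Every clause has at least one true literal under this assignment.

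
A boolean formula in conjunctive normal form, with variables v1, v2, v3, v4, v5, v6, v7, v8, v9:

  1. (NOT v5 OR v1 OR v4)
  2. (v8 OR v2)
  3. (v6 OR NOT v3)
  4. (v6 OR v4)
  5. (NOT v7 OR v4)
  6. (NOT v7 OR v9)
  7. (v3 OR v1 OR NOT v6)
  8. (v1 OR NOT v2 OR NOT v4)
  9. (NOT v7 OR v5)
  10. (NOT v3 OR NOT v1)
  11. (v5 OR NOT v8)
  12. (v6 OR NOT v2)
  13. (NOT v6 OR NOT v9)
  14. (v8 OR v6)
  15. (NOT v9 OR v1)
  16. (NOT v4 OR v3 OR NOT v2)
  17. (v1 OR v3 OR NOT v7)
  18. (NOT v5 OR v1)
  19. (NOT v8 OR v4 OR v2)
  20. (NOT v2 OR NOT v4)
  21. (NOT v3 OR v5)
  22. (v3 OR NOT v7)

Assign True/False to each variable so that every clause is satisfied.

v1=True  v2=True  v3=False  v4=False  v5=True  v6=True  v7=False  v8=False  v9=False

Check each clause:
  1. (NOT v5 OR v4 OR v1) — v1 is true.
  2. (v2 OR v8) — v2 is true.
  3. (NOT v3 OR v6) — NOT v3 is true.
  4. (v4 OR v6) — v6 is true.
  5. (v4 OR NOT v7) — NOT v7 is true.
  6. (NOT v7 OR v9) — NOT v7 is true.
  7. (v1 OR v3 OR NOT v6) — v1 is true.
  8. (NOT v2 OR v1 OR NOT v4) — v1 is true.
  9. (NOT v7 OR v5) — NOT v7 is true.
  10. (NOT v3 OR NOT v1) — NOT v3 is true.
  11. (v5 OR NOT v8) — NOT v8 is true.
  12. (v6 OR NOT v2) — v6 is true.
  13. (NOT v6 OR NOT v9) — NOT v9 is true.
  14. (v8 OR v6) — v6 is true.
  15. (v1 OR NOT v9) — v1 is true.
  16. (NOT v4 OR NOT v2 OR v3) — NOT v4 is true.
  17. (v3 OR NOT v7 OR v1) — v1 is true.
  18. (v1 OR NOT v5) — v1 is true.
  19. (v2 OR v4 OR NOT v8) — NOT v8 is true.
  20. (NOT v4 OR NOT v2) — NOT v4 is true.
  21. (v5 OR NOT v3) — NOT v3 is true.
  22. (v3 OR NOT v7) — NOT v7 is true.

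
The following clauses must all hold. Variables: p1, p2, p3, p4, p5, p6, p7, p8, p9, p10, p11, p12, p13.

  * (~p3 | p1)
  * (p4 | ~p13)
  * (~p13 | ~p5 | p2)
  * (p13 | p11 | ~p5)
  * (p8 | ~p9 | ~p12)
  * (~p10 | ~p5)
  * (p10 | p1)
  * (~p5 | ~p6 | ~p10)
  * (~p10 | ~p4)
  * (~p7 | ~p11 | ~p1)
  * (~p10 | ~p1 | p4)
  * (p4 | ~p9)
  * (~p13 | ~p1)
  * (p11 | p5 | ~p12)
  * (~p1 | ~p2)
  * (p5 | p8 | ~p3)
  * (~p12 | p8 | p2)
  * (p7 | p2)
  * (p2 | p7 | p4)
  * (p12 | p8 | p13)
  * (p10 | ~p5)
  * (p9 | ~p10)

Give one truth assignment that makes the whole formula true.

p3 occurs only negated in the remaining clauses — set p3 = False.
p8 occurs only positively in the remaining clauses — set p8 = True.
Set p1 = True and propagate.
  then p13 is forced to False.
  then p2 is forced to False.
  then p7 is forced to True.
  then p11 is forced to False.
  then p5 is forced to False.
  then p12 is forced to False.
For the remaining variables, p4 = True, p6 = True, p9 = False, p10 = False works.
Every clause has at least one true literal under this assignment.

p1=True, p2=False, p3=False, p4=True, p5=False, p6=True, p7=True, p8=True, p9=False, p10=False, p11=False, p12=False, p13=False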